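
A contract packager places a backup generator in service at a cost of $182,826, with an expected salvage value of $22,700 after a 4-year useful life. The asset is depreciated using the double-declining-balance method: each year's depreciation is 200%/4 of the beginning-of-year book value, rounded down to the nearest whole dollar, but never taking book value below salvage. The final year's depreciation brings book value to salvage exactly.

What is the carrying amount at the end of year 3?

Depreciable base = $182,826 − $22,700 = $160,126.
Year 1: ⌊$182,826 × 200%/4⌋ = $91,413. Book value $91,413.
Year 2: ⌊$91,413 × 200%/4⌋ = $45,706. Book value $45,707.
Year 3: ⌊$45,707 × 200%/4⌋ = $22,853. Book value $22,854.

$22,854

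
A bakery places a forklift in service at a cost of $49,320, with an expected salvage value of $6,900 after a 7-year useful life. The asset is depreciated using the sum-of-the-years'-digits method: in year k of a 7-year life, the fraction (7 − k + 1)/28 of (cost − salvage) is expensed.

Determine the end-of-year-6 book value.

Depreciable base = $49,320 − $6,900 = $42,420.
Sum of the years' digits = 7+6+5+4+3+2+1 = 28.
Year 1: $42,420 × 7/28 = $10,605. Book value $38,715.
Year 2: $42,420 × 6/28 = $9,090. Book value $29,625.
Year 3: $42,420 × 5/28 = $7,575. Book value $22,050.
Year 4: $42,420 × 4/28 = $6,060. Book value $15,990.
Year 5: $42,420 × 3/28 = $4,545. Book value $11,445.
Year 6: $42,420 × 2/28 = $3,030. Book value $8,415.

$8,415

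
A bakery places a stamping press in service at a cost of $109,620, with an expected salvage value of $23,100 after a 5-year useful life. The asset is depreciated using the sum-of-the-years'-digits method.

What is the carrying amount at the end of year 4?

Depreciable base = $109,620 − $23,100 = $86,520.
Sum of the years' digits = 5+4+3+2+1 = 15.
Year 1: $86,520 × 5/15 = $28,840. Book value $80,780.
Year 2: $86,520 × 4/15 = $23,072. Book value $57,708.
Year 3: $86,520 × 3/15 = $17,304. Book value $40,404.
Year 4: $86,520 × 2/15 = $11,536. Book value $28,868.

$28,868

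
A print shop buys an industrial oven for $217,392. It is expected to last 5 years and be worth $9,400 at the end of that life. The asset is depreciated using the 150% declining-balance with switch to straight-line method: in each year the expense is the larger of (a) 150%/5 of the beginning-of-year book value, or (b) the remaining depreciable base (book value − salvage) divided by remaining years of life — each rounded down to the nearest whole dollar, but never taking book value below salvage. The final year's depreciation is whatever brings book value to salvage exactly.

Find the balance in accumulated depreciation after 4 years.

$175,617

Depreciable base = $217,392 − $9,400 = $207,992.
Year 1: DB = ⌊$217,392 × 150%/5⌋ = $65,217; SL = ⌊$207,992/5⌋ = $41,598 → take DB $65,217. Book value $152,175.
Year 2: DB = ⌊$152,175 × 150%/5⌋ = $45,652; SL = ⌊$142,775/4⌋ = $35,693 → take DB $45,652. Book value $106,523.
Year 3: DB = ⌊$106,523 × 150%/5⌋ = $31,956; SL = ⌊$97,123/3⌋ = $32,374 → take SL $32,374. Book value $74,149.
Year 4: DB = ⌊$74,149 × 150%/5⌋ = $22,244; SL = ⌊$64,749/2⌋ = $32,374 → take SL $32,374. Book value $41,775.
Accumulated through year 4 = $217,392 − $41,775 = $175,617.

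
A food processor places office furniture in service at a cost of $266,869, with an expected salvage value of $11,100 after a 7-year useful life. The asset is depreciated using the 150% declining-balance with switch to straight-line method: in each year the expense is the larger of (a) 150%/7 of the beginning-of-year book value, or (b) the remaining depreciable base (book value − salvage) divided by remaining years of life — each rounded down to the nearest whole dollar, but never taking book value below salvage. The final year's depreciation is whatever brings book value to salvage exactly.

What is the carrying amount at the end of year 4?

Depreciable base = $266,869 − $11,100 = $255,769.
Year 1: DB = ⌊$266,869 × 150%/7⌋ = $57,186; SL = ⌊$255,769/7⌋ = $36,538 → take DB $57,186. Book value $209,683.
Year 2: DB = ⌊$209,683 × 150%/7⌋ = $44,932; SL = ⌊$198,583/6⌋ = $33,097 → take DB $44,932. Book value $164,751.
Year 3: DB = ⌊$164,751 × 150%/7⌋ = $35,303; SL = ⌊$153,651/5⌋ = $30,730 → take DB $35,303. Book value $129,448.
Year 4: DB = ⌊$129,448 × 150%/7⌋ = $27,738; SL = ⌊$118,348/4⌋ = $29,587 → take SL $29,587. Book value $99,861.

$99,861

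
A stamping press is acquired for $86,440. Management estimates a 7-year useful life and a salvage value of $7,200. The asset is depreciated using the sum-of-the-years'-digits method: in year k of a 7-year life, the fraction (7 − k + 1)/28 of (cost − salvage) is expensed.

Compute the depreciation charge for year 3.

Depreciable base = $86,440 − $7,200 = $79,240.
Sum of the years' digits = 7+6+5+4+3+2+1 = 28.
Year 1: $79,240 × 7/28 = $19,810. Book value $66,630.
Year 2: $79,240 × 6/28 = $16,980. Book value $49,650.
Year 3: $79,240 × 5/28 = $14,150. Book value $35,500.

$14,150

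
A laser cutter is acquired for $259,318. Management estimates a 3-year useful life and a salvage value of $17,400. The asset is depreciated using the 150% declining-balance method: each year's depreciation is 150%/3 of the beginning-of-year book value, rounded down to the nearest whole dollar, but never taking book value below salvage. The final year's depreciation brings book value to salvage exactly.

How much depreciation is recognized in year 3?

$47,430

Depreciable base = $259,318 − $17,400 = $241,918.
Year 1: ⌊$259,318 × 150%/3⌋ = $129,659. Book value $129,659.
Year 2: ⌊$129,659 × 150%/3⌋ = $64,829. Book value $64,830.
Year 3 (final): $64,830 − $17,400 = $47,430. Book value $17,400.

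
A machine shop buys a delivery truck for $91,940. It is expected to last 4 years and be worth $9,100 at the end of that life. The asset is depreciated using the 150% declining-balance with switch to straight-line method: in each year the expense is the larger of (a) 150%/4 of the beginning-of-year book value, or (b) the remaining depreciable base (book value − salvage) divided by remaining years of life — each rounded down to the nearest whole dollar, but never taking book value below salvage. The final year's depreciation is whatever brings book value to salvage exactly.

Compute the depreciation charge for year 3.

$13,468

Depreciable base = $91,940 − $9,100 = $82,840.
Year 1: DB = ⌊$91,940 × 150%/4⌋ = $34,477; SL = ⌊$82,840/4⌋ = $20,710 → take DB $34,477. Book value $57,463.
Year 2: DB = ⌊$57,463 × 150%/4⌋ = $21,548; SL = ⌊$48,363/3⌋ = $16,121 → take DB $21,548. Book value $35,915.
Year 3: DB = ⌊$35,915 × 150%/4⌋ = $13,468; SL = ⌊$26,815/2⌋ = $13,407 → take DB $13,468. Book value $22,447.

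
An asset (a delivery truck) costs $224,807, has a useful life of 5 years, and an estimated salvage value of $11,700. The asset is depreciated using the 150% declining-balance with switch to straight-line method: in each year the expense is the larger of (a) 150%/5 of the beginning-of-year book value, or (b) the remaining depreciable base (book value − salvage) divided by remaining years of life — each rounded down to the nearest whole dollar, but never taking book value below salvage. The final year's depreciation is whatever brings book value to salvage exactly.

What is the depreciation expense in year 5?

Depreciable base = $224,807 − $11,700 = $213,107.
Year 1: DB = ⌊$224,807 × 150%/5⌋ = $67,442; SL = ⌊$213,107/5⌋ = $42,621 → take DB $67,442. Book value $157,365.
Year 2: DB = ⌊$157,365 × 150%/5⌋ = $47,209; SL = ⌊$145,665/4⌋ = $36,416 → take DB $47,209. Book value $110,156.
Year 3: DB = ⌊$110,156 × 150%/5⌋ = $33,046; SL = ⌊$98,456/3⌋ = $32,818 → take DB $33,046. Book value $77,110.
Year 4: DB = ⌊$77,110 × 150%/5⌋ = $23,133; SL = ⌊$65,410/2⌋ = $32,705 → take SL $32,705. Book value $44,405.
Year 5 (final): $44,405 − $11,700 = $32,705. Book value $11,700.

$32,705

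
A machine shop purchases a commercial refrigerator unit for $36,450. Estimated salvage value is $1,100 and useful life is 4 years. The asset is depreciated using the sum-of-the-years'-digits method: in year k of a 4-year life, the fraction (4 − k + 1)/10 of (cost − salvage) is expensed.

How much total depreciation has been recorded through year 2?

Depreciable base = $36,450 − $1,100 = $35,350.
Sum of the years' digits = 4+3+2+1 = 10.
Year 1: $35,350 × 4/10 = $14,140. Book value $22,310.
Year 2: $35,350 × 3/10 = $10,605. Book value $11,705.
Accumulated through year 2 = $36,450 − $11,705 = $24,745.

$24,745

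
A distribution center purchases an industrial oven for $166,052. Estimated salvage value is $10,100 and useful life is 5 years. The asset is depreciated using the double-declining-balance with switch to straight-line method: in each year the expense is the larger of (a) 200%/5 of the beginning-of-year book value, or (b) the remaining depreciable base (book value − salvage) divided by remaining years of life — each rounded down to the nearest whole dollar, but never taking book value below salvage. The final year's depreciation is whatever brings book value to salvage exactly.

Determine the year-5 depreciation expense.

$11,421

Depreciable base = $166,052 − $10,100 = $155,952.
Year 1: DB = ⌊$166,052 × 200%/5⌋ = $66,420; SL = ⌊$155,952/5⌋ = $31,190 → take DB $66,420. Book value $99,632.
Year 2: DB = ⌊$99,632 × 200%/5⌋ = $39,852; SL = ⌊$89,532/4⌋ = $22,383 → take DB $39,852. Book value $59,780.
Year 3: DB = ⌊$59,780 × 200%/5⌋ = $23,912; SL = ⌊$49,680/3⌋ = $16,560 → take DB $23,912. Book value $35,868.
Year 4: DB = ⌊$35,868 × 200%/5⌋ = $14,347; SL = ⌊$25,768/2⌋ = $12,884 → take DB $14,347. Book value $21,521.
Year 5 (final): $21,521 − $10,100 = $11,421. Book value $10,100.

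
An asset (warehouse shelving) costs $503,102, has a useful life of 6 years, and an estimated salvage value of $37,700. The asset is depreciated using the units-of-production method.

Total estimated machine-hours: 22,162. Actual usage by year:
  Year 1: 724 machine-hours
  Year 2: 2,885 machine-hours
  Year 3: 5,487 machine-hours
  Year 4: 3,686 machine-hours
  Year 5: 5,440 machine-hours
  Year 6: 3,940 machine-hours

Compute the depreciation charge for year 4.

$77,406

Depreciable base = $503,102 − $37,700 = $465,402.
Rate = $465,402 / 22,162 machine-hours = $21 per machine-hour.
Year 1: 724 × $21 = $15,204. Book value $487,898.
Year 2: 2,885 × $21 = $60,585. Book value $427,313.
Year 3: 5,487 × $21 = $115,227. Book value $312,086.
Year 4: 3,686 × $21 = $77,406. Book value $234,680.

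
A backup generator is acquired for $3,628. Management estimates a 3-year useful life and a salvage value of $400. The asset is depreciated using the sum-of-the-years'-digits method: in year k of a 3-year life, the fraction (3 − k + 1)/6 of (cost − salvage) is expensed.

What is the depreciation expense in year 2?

$1,076

Depreciable base = $3,628 − $400 = $3,228.
Sum of the years' digits = 3+2+1 = 6.
Year 1: $3,228 × 3/6 = $1,614. Book value $2,014.
Year 2: $3,228 × 2/6 = $1,076. Book value $938.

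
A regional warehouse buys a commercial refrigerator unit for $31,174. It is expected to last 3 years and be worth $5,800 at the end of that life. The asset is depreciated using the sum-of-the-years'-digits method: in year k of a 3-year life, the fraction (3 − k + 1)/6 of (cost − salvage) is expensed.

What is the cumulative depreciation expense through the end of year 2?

$21,145

Depreciable base = $31,174 − $5,800 = $25,374.
Sum of the years' digits = 3+2+1 = 6.
Year 1: $25,374 × 3/6 = $12,687. Book value $18,487.
Year 2: $25,374 × 2/6 = $8,458. Book value $10,029.
Accumulated through year 2 = $31,174 − $10,029 = $21,145.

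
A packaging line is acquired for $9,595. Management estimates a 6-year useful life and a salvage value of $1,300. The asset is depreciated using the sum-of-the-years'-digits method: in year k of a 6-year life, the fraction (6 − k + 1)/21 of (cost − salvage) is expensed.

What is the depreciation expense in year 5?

Depreciable base = $9,595 − $1,300 = $8,295.
Sum of the years' digits = 6+5+4+3+2+1 = 21.
Year 1: $8,295 × 6/21 = $2,370. Book value $7,225.
Year 2: $8,295 × 5/21 = $1,975. Book value $5,250.
Year 3: $8,295 × 4/21 = $1,580. Book value $3,670.
Year 4: $8,295 × 3/21 = $1,185. Book value $2,485.
Year 5: $8,295 × 2/21 = $790. Book value $1,695.

$790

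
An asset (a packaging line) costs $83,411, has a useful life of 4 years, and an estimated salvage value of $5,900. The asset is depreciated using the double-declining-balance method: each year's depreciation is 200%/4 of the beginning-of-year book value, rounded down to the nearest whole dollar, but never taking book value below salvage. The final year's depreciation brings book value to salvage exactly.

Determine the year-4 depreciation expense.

$4,527

Depreciable base = $83,411 − $5,900 = $77,511.
Year 1: ⌊$83,411 × 200%/4⌋ = $41,705. Book value $41,706.
Year 2: ⌊$41,706 × 200%/4⌋ = $20,853. Book value $20,853.
Year 3: ⌊$20,853 × 200%/4⌋ = $10,426. Book value $10,427.
Year 4 (final): $10,427 − $5,900 = $4,527. Book value $5,900.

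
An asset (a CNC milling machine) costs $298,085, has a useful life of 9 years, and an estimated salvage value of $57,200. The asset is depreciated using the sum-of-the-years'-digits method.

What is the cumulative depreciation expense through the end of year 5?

Depreciable base = $298,085 − $57,200 = $240,885.
Sum of the years' digits = 9+8+7+6+5+4+3+2+1 = 45.
Year 1: $240,885 × 9/45 = $48,177. Book value $249,908.
Year 2: $240,885 × 8/45 = $42,824. Book value $207,084.
Year 3: $240,885 × 7/45 = $37,471. Book value $169,613.
Year 4: $240,885 × 6/45 = $32,118. Book value $137,495.
Year 5: $240,885 × 5/45 = $26,765. Book value $110,730.
Accumulated through year 5 = $298,085 − $110,730 = $187,355.

$187,355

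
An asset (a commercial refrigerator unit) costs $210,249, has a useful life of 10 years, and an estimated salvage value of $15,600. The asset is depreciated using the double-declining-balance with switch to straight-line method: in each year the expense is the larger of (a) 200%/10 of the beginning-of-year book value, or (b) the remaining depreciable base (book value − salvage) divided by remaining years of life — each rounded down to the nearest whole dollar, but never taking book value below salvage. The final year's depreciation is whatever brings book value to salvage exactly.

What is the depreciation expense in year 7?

Depreciable base = $210,249 − $15,600 = $194,649.
Year 1: DB = ⌊$210,249 × 200%/10⌋ = $42,049; SL = ⌊$194,649/10⌋ = $19,464 → take DB $42,049. Book value $168,200.
Year 2: DB = ⌊$168,200 × 200%/10⌋ = $33,640; SL = ⌊$152,600/9⌋ = $16,955 → take DB $33,640. Book value $134,560.
Year 3: DB = ⌊$134,560 × 200%/10⌋ = $26,912; SL = ⌊$118,960/8⌋ = $14,870 → take DB $26,912. Book value $107,648.
Year 4: DB = ⌊$107,648 × 200%/10⌋ = $21,529; SL = ⌊$92,048/7⌋ = $13,149 → take DB $21,529. Book value $86,119.
Year 5: DB = ⌊$86,119 × 200%/10⌋ = $17,223; SL = ⌊$70,519/6⌋ = $11,753 → take DB $17,223. Book value $68,896.
Year 6: DB = ⌊$68,896 × 200%/10⌋ = $13,779; SL = ⌊$53,296/5⌋ = $10,659 → take DB $13,779. Book value $55,117.
Year 7: DB = ⌊$55,117 × 200%/10⌋ = $11,023; SL = ⌊$39,517/4⌋ = $9,879 → take DB $11,023. Book value $44,094.

$11,023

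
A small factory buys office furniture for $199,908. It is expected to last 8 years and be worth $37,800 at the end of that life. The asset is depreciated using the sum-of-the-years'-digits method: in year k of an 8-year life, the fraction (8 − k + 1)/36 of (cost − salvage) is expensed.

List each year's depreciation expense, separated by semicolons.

Depreciable base = $199,908 − $37,800 = $162,108.
Sum of the years' digits = 8+7+6+5+4+3+2+1 = 36.
Year 1: $162,108 × 8/36 = $36,024. Book value $163,884.
Year 2: $162,108 × 7/36 = $31,521. Book value $132,363.
Year 3: $162,108 × 6/36 = $27,018. Book value $105,345.
Year 4: $162,108 × 5/36 = $22,515. Book value $82,830.
Year 5: $162,108 × 4/36 = $18,012. Book value $64,818.
Year 6: $162,108 × 3/36 = $13,509. Book value $51,309.
Year 7: $162,108 × 2/36 = $9,006. Book value $42,303.
Year 8: $162,108 × 1/36 = $4,503. Book value $37,800.

$36,024; $31,521; $27,018; $22,515; $18,012; $13,509; $9,006; $4,503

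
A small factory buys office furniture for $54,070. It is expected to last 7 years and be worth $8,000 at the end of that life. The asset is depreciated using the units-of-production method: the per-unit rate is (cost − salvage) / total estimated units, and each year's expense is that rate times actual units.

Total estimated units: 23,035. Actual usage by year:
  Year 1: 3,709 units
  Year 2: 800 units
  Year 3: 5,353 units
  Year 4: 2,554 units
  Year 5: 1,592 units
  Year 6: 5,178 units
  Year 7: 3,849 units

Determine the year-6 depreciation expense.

$10,356

Depreciable base = $54,070 − $8,000 = $46,070.
Rate = $46,070 / 23,035 units = $2 per unit.
Year 1: 3,709 × $2 = $7,418. Book value $46,652.
Year 2: 800 × $2 = $1,600. Book value $45,052.
Year 3: 5,353 × $2 = $10,706. Book value $34,346.
Year 4: 2,554 × $2 = $5,108. Book value $29,238.
Year 5: 1,592 × $2 = $3,184. Book value $26,054.
Year 6: 5,178 × $2 = $10,356. Book value $15,698.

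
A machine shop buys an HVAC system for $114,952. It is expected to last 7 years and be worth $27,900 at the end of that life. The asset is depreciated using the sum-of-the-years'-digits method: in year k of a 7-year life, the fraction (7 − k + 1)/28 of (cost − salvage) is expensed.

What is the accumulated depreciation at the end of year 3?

Depreciable base = $114,952 − $27,900 = $87,052.
Sum of the years' digits = 7+6+5+4+3+2+1 = 28.
Year 1: $87,052 × 7/28 = $21,763. Book value $93,189.
Year 2: $87,052 × 6/28 = $18,654. Book value $74,535.
Year 3: $87,052 × 5/28 = $15,545. Book value $58,990.
Accumulated through year 3 = $114,952 − $58,990 = $55,962.

$55,962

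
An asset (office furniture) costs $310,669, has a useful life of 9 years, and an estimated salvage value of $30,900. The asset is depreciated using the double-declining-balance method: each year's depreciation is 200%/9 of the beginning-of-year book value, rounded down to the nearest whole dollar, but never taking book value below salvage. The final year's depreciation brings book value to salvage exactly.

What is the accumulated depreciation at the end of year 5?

Depreciable base = $310,669 − $30,900 = $279,769.
Year 1: ⌊$310,669 × 200%/9⌋ = $69,037. Book value $241,632.
Year 2: ⌊$241,632 × 200%/9⌋ = $53,696. Book value $187,936.
Year 3: ⌊$187,936 × 200%/9⌋ = $41,763. Book value $146,173.
Year 4: ⌊$146,173 × 200%/9⌋ = $32,482. Book value $113,691.
Year 5: ⌊$113,691 × 200%/9⌋ = $25,264. Book value $88,427.
Accumulated through year 5 = $310,669 − $88,427 = $222,242.

$222,242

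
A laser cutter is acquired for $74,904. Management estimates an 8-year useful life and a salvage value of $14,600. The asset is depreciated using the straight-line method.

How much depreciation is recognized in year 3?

$7,538

Depreciable base = $74,904 − $14,600 = $60,304.
Annual expense = $60,304 / 8 = $7,538.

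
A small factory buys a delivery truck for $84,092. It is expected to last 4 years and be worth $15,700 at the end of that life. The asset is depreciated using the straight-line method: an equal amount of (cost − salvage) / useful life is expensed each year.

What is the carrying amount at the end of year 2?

Depreciable base = $84,092 − $15,700 = $68,392.
Annual expense = $68,392 / 4 = $17,098.
End of year 1: book value $66,994.
End of year 2: book value $49,896.

$49,896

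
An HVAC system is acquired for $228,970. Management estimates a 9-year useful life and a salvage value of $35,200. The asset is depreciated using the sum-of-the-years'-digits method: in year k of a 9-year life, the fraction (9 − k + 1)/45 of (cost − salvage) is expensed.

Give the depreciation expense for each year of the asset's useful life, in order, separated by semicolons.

$38,754; $34,448; $30,142; $25,836; $21,530; $17,224; $12,918; $8,612; $4,306

Depreciable base = $228,970 − $35,200 = $193,770.
Sum of the years' digits = 9+8+7+6+5+4+3+2+1 = 45.
Year 1: $193,770 × 9/45 = $38,754. Book value $190,216.
Year 2: $193,770 × 8/45 = $34,448. Book value $155,768.
Year 3: $193,770 × 7/45 = $30,142. Book value $125,626.
Year 4: $193,770 × 6/45 = $25,836. Book value $99,790.
Year 5: $193,770 × 5/45 = $21,530. Book value $78,260.
Year 6: $193,770 × 4/45 = $17,224. Book value $61,036.
Year 7: $193,770 × 3/45 = $12,918. Book value $48,118.
Year 8: $193,770 × 2/45 = $8,612. Book value $39,506.
Year 9: $193,770 × 1/45 = $4,306. Book value $35,200.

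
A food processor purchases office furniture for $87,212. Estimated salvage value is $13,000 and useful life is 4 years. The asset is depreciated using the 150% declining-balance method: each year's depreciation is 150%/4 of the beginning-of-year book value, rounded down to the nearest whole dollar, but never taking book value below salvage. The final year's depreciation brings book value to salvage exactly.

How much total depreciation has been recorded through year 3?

Depreciable base = $87,212 − $13,000 = $74,212.
Year 1: ⌊$87,212 × 150%/4⌋ = $32,704. Book value $54,508.
Year 2: ⌊$54,508 × 150%/4⌋ = $20,440. Book value $34,068.
Year 3: ⌊$34,068 × 150%/4⌋ = $12,775. Book value $21,293.
Accumulated through year 3 = $87,212 − $21,293 = $65,919.

$65,919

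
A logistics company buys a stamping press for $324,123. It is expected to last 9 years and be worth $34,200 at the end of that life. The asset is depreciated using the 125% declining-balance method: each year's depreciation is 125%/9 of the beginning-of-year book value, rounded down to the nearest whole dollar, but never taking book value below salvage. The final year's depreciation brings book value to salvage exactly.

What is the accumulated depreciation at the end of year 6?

$191,971

Depreciable base = $324,123 − $34,200 = $289,923.
Year 1: ⌊$324,123 × 125%/9⌋ = $45,017. Book value $279,106.
Year 2: ⌊$279,106 × 125%/9⌋ = $38,764. Book value $240,342.
Year 3: ⌊$240,342 × 125%/9⌋ = $33,380. Book value $206,962.
Year 4: ⌊$206,962 × 125%/9⌋ = $28,744. Book value $178,218.
Year 5: ⌊$178,218 × 125%/9⌋ = $24,752. Book value $153,466.
Year 6: ⌊$153,466 × 125%/9⌋ = $21,314. Book value $132,152.
Accumulated through year 6 = $324,123 − $132,152 = $191,971.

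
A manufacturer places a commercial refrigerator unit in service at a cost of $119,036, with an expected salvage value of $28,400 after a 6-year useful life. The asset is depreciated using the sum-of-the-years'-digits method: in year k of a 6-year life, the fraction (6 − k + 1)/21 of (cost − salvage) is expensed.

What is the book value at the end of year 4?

Depreciable base = $119,036 − $28,400 = $90,636.
Sum of the years' digits = 6+5+4+3+2+1 = 21.
Year 1: $90,636 × 6/21 = $25,896. Book value $93,140.
Year 2: $90,636 × 5/21 = $21,580. Book value $71,560.
Year 3: $90,636 × 4/21 = $17,264. Book value $54,296.
Year 4: $90,636 × 3/21 = $12,948. Book value $41,348.

$41,348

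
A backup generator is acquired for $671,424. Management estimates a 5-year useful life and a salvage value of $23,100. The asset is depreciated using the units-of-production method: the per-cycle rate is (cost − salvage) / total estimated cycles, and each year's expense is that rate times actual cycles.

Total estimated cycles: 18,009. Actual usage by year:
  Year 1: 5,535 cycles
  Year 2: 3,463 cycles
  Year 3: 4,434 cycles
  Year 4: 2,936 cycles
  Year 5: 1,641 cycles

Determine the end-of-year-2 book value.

Depreciable base = $671,424 − $23,100 = $648,324.
Rate = $648,324 / 18,009 cycles = $36 per cycle.
Year 1: 5,535 × $36 = $199,260. Book value $472,164.
Year 2: 3,463 × $36 = $124,668. Book value $347,496.

$347,496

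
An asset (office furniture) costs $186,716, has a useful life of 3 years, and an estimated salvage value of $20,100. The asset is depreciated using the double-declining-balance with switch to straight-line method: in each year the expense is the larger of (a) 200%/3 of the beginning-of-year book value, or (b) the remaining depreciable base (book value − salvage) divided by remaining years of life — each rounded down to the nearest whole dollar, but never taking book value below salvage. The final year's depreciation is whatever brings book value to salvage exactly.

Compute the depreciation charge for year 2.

Depreciable base = $186,716 − $20,100 = $166,616.
Year 1: DB = ⌊$186,716 × 200%/3⌋ = $124,477; SL = ⌊$166,616/3⌋ = $55,538 → take DB $124,477. Book value $62,239.
Year 2: DB = ⌊$62,239 × 200%/3⌋ = $41,492; SL = ⌊$42,139/2⌋ = $21,069 → take DB $41,492. Book value $20,747.

$41,492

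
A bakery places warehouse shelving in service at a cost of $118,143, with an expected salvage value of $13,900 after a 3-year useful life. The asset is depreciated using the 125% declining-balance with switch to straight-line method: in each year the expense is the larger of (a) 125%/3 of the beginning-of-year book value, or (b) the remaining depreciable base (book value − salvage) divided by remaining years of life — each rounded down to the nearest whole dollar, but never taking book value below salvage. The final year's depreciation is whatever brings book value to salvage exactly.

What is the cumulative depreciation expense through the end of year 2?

Depreciable base = $118,143 − $13,900 = $104,243.
Year 1: DB = ⌊$118,143 × 125%/3⌋ = $49,226; SL = ⌊$104,243/3⌋ = $34,747 → take DB $49,226. Book value $68,917.
Year 2: DB = ⌊$68,917 × 125%/3⌋ = $28,715; SL = ⌊$55,017/2⌋ = $27,508 → take DB $28,715. Book value $40,202.
Accumulated through year 2 = $118,143 − $40,202 = $77,941.

$77,941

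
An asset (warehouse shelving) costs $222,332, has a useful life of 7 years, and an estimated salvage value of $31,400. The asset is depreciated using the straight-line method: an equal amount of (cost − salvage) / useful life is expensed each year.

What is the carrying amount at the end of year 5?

$85,952

Depreciable base = $222,332 − $31,400 = $190,932.
Annual expense = $190,932 / 7 = $27,276.
End of year 1: book value $195,056.
End of year 2: book value $167,780.
End of year 3: book value $140,504.
End of year 4: book value $113,228.
End of year 5: book value $85,952.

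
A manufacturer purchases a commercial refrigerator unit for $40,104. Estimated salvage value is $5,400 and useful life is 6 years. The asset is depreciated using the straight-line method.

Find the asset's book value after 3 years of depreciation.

$22,752

Depreciable base = $40,104 − $5,400 = $34,704.
Annual expense = $34,704 / 6 = $5,784.
End of year 1: book value $34,320.
End of year 2: book value $28,536.
End of year 3: book value $22,752.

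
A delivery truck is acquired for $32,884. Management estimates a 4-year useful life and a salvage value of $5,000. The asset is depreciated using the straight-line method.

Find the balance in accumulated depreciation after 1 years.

$6,971

Depreciable base = $32,884 − $5,000 = $27,884.
Annual expense = $27,884 / 4 = $6,971.
End of year 1: book value $25,913.
Accumulated through year 1 = $32,884 − $25,913 = $6,971.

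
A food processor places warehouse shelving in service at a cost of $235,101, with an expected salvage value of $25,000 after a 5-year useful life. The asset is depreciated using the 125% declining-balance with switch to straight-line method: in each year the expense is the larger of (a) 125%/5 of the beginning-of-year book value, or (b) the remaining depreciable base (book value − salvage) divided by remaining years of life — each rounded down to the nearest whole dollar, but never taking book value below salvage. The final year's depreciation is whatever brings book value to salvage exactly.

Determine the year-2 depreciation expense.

Depreciable base = $235,101 − $25,000 = $210,101.
Year 1: DB = ⌊$235,101 × 125%/5⌋ = $58,775; SL = ⌊$210,101/5⌋ = $42,020 → take DB $58,775. Book value $176,326.
Year 2: DB = ⌊$176,326 × 125%/5⌋ = $44,081; SL = ⌊$151,326/4⌋ = $37,831 → take DB $44,081. Book value $132,245.

$44,081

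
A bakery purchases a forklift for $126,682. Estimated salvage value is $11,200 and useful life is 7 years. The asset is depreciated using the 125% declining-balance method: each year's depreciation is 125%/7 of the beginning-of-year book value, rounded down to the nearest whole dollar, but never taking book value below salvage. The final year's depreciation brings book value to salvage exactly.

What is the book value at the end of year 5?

$47,378

Depreciable base = $126,682 − $11,200 = $115,482.
Year 1: ⌊$126,682 × 125%/7⌋ = $22,621. Book value $104,061.
Year 2: ⌊$104,061 × 125%/7⌋ = $18,582. Book value $85,479.
Year 3: ⌊$85,479 × 125%/7⌋ = $15,264. Book value $70,215.
Year 4: ⌊$70,215 × 125%/7⌋ = $12,538. Book value $57,677.
Year 5: ⌊$57,677 × 125%/7⌋ = $10,299. Book value $47,378.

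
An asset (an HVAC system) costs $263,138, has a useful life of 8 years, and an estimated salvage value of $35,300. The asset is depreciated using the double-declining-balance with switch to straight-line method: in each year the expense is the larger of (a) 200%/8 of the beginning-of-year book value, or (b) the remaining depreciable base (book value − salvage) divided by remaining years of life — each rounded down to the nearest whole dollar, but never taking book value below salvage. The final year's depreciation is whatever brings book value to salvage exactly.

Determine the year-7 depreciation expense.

Depreciable base = $263,138 − $35,300 = $227,838.
Year 1: DB = ⌊$263,138 × 200%/8⌋ = $65,784; SL = ⌊$227,838/8⌋ = $28,479 → take DB $65,784. Book value $197,354.
Year 2: DB = ⌊$197,354 × 200%/8⌋ = $49,338; SL = ⌊$162,054/7⌋ = $23,150 → take DB $49,338. Book value $148,016.
Year 3: DB = ⌊$148,016 × 200%/8⌋ = $37,004; SL = ⌊$112,716/6⌋ = $18,786 → take DB $37,004. Book value $111,012.
Year 4: DB = ⌊$111,012 × 200%/8⌋ = $27,753; SL = ⌊$75,712/5⌋ = $15,142 → take DB $27,753. Book value $83,259.
Year 5: DB = ⌊$83,259 × 200%/8⌋ = $20,814; SL = ⌊$47,959/4⌋ = $11,989 → take DB $20,814. Book value $62,445.
Year 6: DB = ⌊$62,445 × 200%/8⌋ = $15,611; SL = ⌊$27,145/3⌋ = $9,048 → take DB $15,611. Book value $46,834.
Year 7: DB = ⌊$46,834 × 200%/8⌋ = $11,708; SL = ⌊$11,534/2⌋ = $5,767 → take DB $11,708, capped at $11,534. Book value $35,300.

$11,534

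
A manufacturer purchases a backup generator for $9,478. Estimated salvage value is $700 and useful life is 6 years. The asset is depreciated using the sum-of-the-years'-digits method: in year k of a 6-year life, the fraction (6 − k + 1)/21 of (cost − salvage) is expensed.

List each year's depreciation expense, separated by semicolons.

$2,508; $2,090; $1,672; $1,254; $836; $418

Depreciable base = $9,478 − $700 = $8,778.
Sum of the years' digits = 6+5+4+3+2+1 = 21.
Year 1: $8,778 × 6/21 = $2,508. Book value $6,970.
Year 2: $8,778 × 5/21 = $2,090. Book value $4,880.
Year 3: $8,778 × 4/21 = $1,672. Book value $3,208.
Year 4: $8,778 × 3/21 = $1,254. Book value $1,954.
Year 5: $8,778 × 2/21 = $836. Book value $1,118.
Year 6: $8,778 × 1/21 = $418. Book value $700.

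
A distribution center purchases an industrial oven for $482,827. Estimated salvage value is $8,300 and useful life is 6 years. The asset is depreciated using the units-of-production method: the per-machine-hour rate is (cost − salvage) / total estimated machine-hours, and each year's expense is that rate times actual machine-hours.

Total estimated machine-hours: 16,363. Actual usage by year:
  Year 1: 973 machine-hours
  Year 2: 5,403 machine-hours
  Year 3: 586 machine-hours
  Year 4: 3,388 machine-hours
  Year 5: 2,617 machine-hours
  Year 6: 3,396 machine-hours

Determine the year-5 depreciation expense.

Depreciable base = $482,827 − $8,300 = $474,527.
Rate = $474,527 / 16,363 machine-hours = $29 per machine-hour.
Year 1: 973 × $29 = $28,217. Book value $454,610.
Year 2: 5,403 × $29 = $156,687. Book value $297,923.
Year 3: 586 × $29 = $16,994. Book value $280,929.
Year 4: 3,388 × $29 = $98,252. Book value $182,677.
Year 5: 2,617 × $29 = $75,893. Book value $106,784.

$75,893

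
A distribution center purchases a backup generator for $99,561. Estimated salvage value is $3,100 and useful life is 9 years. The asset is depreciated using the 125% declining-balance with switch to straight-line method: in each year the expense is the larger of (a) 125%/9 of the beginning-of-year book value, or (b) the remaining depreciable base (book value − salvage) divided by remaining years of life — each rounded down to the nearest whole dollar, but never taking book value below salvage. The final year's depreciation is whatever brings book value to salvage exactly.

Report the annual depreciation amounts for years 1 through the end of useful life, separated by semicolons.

$13,827; $11,907; $10,253; $10,079; $10,079; $10,079; $10,079; $10,079; $10,079

Depreciable base = $99,561 − $3,100 = $96,461.
Year 1: DB = ⌊$99,561 × 125%/9⌋ = $13,827; SL = ⌊$96,461/9⌋ = $10,717 → take DB $13,827. Book value $85,734.
Year 2: DB = ⌊$85,734 × 125%/9⌋ = $11,907; SL = ⌊$82,634/8⌋ = $10,329 → take DB $11,907. Book value $73,827.
Year 3: DB = ⌊$73,827 × 125%/9⌋ = $10,253; SL = ⌊$70,727/7⌋ = $10,103 → take DB $10,253. Book value $63,574.
Year 4: DB = ⌊$63,574 × 125%/9⌋ = $8,829; SL = ⌊$60,474/6⌋ = $10,079 → take SL $10,079. Book value $53,495.
Year 5: DB = ⌊$53,495 × 125%/9⌋ = $7,429; SL = ⌊$50,395/5⌋ = $10,079 → take SL $10,079. Book value $43,416.
Year 6: DB = ⌊$43,416 × 125%/9⌋ = $6,030; SL = ⌊$40,316/4⌋ = $10,079 → take SL $10,079. Book value $33,337.
Year 7: DB = ⌊$33,337 × 125%/9⌋ = $4,630; SL = ⌊$30,237/3⌋ = $10,079 → take SL $10,079. Book value $23,258.
Year 8: DB = ⌊$23,258 × 125%/9⌋ = $3,230; SL = ⌊$20,158/2⌋ = $10,079 → take SL $10,079. Book value $13,179.
Year 9 (final): $13,179 − $3,100 = $10,079. Book value $3,100.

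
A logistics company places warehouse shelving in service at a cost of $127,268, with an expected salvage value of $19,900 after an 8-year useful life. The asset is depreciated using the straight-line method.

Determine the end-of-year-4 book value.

Depreciable base = $127,268 − $19,900 = $107,368.
Annual expense = $107,368 / 8 = $13,421.
End of year 1: book value $113,847.
End of year 2: book value $100,426.
End of year 3: book value $87,005.
End of year 4: book value $73,584.

$73,584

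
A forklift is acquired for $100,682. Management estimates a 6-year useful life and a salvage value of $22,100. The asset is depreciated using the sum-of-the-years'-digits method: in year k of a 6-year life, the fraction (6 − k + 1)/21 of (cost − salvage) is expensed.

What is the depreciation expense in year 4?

Depreciable base = $100,682 − $22,100 = $78,582.
Sum of the years' digits = 6+5+4+3+2+1 = 21.
Year 1: $78,582 × 6/21 = $22,452. Book value $78,230.
Year 2: $78,582 × 5/21 = $18,710. Book value $59,520.
Year 3: $78,582 × 4/21 = $14,968. Book value $44,552.
Year 4: $78,582 × 3/21 = $11,226. Book value $33,326.

$11,226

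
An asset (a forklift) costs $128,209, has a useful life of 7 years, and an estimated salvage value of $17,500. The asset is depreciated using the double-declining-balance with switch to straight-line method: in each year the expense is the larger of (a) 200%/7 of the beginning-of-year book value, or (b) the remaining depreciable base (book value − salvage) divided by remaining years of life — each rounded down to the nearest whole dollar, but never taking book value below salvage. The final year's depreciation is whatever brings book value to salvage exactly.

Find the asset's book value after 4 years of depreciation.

$33,375

Depreciable base = $128,209 − $17,500 = $110,709.
Year 1: DB = ⌊$128,209 × 200%/7⌋ = $36,631; SL = ⌊$110,709/7⌋ = $15,815 → take DB $36,631. Book value $91,578.
Year 2: DB = ⌊$91,578 × 200%/7⌋ = $26,165; SL = ⌊$74,078/6⌋ = $12,346 → take DB $26,165. Book value $65,413.
Year 3: DB = ⌊$65,413 × 200%/7⌋ = $18,689; SL = ⌊$47,913/5⌋ = $9,582 → take DB $18,689. Book value $46,724.
Year 4: DB = ⌊$46,724 × 200%/7⌋ = $13,349; SL = ⌊$29,224/4⌋ = $7,306 → take DB $13,349. Book value $33,375.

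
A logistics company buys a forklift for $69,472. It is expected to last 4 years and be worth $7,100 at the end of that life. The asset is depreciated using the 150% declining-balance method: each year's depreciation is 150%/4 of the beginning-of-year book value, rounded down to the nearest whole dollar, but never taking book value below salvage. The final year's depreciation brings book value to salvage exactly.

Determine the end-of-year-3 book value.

$16,962

Depreciable base = $69,472 − $7,100 = $62,372.
Year 1: ⌊$69,472 × 150%/4⌋ = $26,052. Book value $43,420.
Year 2: ⌊$43,420 × 150%/4⌋ = $16,282. Book value $27,138.
Year 3: ⌊$27,138 × 150%/4⌋ = $10,176. Book value $16,962.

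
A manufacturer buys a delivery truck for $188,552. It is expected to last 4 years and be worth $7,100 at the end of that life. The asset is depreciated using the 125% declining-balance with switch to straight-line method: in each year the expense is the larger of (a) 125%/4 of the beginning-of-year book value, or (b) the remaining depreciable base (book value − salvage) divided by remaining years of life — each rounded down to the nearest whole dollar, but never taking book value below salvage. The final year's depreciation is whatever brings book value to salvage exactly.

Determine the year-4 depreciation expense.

$40,844

Depreciable base = $188,552 − $7,100 = $181,452.
Year 1: DB = ⌊$188,552 × 125%/4⌋ = $58,922; SL = ⌊$181,452/4⌋ = $45,363 → take DB $58,922. Book value $129,630.
Year 2: DB = ⌊$129,630 × 125%/4⌋ = $40,509; SL = ⌊$122,530/3⌋ = $40,843 → take SL $40,843. Book value $88,787.
Year 3: DB = ⌊$88,787 × 125%/4⌋ = $27,745; SL = ⌊$81,687/2⌋ = $40,843 → take SL $40,843. Book value $47,944.
Year 4 (final): $47,944 − $7,100 = $40,844. Book value $7,100.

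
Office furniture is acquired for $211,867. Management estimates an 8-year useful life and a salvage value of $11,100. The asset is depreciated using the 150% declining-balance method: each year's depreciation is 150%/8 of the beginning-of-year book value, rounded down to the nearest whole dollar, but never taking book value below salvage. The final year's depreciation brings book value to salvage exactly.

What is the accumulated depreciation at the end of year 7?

$162,339

Depreciable base = $211,867 − $11,100 = $200,767.
Year 1: ⌊$211,867 × 150%/8⌋ = $39,725. Book value $172,142.
Year 2: ⌊$172,142 × 150%/8⌋ = $32,276. Book value $139,866.
Year 3: ⌊$139,866 × 150%/8⌋ = $26,224. Book value $113,642.
Year 4: ⌊$113,642 × 150%/8⌋ = $21,307. Book value $92,335.
Year 5: ⌊$92,335 × 150%/8⌋ = $17,312. Book value $75,023.
Year 6: ⌊$75,023 × 150%/8⌋ = $14,066. Book value $60,957.
Year 7: ⌊$60,957 × 150%/8⌋ = $11,429. Book value $49,528.
Accumulated through year 7 = $211,867 − $49,528 = $162,339.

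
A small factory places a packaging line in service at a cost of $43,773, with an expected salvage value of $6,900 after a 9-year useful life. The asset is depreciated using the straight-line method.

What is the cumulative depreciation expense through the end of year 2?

Depreciable base = $43,773 − $6,900 = $36,873.
Annual expense = $36,873 / 9 = $4,097.
End of year 1: book value $39,676.
End of year 2: book value $35,579.
Accumulated through year 2 = $43,773 − $35,579 = $8,194.

$8,194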